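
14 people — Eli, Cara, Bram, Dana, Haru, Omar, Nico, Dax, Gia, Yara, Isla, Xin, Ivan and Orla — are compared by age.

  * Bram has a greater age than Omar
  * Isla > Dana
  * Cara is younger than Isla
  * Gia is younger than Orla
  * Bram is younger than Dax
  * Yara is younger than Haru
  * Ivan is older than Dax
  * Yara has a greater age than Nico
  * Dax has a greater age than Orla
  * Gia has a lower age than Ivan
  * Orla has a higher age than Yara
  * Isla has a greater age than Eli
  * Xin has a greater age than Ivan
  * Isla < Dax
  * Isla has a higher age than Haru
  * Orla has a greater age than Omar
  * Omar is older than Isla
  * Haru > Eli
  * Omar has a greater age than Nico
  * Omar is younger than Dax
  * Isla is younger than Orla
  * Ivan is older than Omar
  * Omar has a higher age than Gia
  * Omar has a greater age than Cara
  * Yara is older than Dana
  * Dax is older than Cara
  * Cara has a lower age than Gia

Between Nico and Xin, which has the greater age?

Xin

Following the relations from Nico: Nico < Yara < Haru < Isla < Omar < Orla < Dax < Ivan < Xin.
So Nico < Xin; Xin is the older of the two.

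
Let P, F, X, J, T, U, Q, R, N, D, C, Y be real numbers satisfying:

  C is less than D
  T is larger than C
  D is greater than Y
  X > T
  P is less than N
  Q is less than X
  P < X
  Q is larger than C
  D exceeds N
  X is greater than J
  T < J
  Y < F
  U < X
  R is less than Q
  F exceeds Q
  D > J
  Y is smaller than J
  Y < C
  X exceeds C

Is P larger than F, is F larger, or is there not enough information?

undetermined

Following every chain through P: above P we get N, X, D.
F is not reached, and no chain runs the other way from F to P.
So the given relations leave the order of P and F undetermined.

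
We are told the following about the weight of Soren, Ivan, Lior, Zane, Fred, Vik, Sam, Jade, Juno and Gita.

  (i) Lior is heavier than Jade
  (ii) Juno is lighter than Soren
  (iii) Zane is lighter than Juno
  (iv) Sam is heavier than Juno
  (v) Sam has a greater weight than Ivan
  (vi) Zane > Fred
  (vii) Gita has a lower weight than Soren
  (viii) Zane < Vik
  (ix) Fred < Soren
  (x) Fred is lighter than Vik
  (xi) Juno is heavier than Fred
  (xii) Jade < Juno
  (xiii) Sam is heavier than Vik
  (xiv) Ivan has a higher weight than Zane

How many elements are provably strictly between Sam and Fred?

4

Chaining upward from Fred reaches: Zane, Vik, Ivan, Juno, Soren.
Chaining downward from Sam reaches: Jade, Zane, Vik, Ivan, Juno.
Strictly between Fred and Sam are those in both lists: Zane, Vik, Ivan, Juno — 4 elements.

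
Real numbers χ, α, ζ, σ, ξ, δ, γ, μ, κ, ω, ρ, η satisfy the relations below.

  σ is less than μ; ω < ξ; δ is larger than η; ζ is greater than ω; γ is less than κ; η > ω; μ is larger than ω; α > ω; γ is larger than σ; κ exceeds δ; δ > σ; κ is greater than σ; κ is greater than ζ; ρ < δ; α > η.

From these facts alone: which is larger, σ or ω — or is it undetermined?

undetermined

Following every chain through ω: above ω we get η, δ, ζ, μ, ξ, κ, α.
σ is not reached, and no chain runs the other way from σ to ω.
So the given relations leave the order of ω and σ undetermined.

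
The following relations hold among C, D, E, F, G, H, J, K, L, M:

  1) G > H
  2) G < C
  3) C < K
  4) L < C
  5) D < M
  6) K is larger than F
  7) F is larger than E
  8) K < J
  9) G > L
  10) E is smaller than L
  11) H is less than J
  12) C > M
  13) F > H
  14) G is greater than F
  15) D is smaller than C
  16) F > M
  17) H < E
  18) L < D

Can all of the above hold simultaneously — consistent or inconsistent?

The single ordering H < E < L < D < M < F < G < C < K < J satisfies every listed relation, so no contradiction arises.

consistent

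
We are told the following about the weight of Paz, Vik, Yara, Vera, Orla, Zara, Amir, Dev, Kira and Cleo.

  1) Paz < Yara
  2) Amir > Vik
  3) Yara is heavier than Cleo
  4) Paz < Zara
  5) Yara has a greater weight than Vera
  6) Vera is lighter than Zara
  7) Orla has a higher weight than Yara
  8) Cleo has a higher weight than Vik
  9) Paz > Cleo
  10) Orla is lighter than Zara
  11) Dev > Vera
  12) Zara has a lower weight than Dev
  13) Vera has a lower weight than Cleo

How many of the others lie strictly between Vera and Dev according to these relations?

5

Chaining upward from Vera reaches: Cleo, Paz, Yara, Orla, Zara.
Chaining downward from Dev reaches: Vik, Cleo, Paz, Yara, Orla, Zara.
Strictly between Vera and Dev are those in both lists: Cleo, Paz, Yara, Orla, Zara — 5 elements.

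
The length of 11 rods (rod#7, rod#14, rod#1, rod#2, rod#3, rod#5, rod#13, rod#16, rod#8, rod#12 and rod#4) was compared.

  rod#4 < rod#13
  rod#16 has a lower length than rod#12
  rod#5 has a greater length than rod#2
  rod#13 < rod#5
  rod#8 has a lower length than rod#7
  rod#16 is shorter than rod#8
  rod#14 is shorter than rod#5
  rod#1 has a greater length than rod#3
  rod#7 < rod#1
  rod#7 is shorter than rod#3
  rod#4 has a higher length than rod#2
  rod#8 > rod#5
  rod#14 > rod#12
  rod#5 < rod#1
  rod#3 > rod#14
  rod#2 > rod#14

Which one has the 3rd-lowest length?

rod#14

Chaining the given pairs: rod#16 < rod#12 < rod#14 < rod#2 < rod#4 < rod#13 < rod#5 < rod#8 < rod#7 < rod#3 < rod#1.
The 3rd smallest is rod#14.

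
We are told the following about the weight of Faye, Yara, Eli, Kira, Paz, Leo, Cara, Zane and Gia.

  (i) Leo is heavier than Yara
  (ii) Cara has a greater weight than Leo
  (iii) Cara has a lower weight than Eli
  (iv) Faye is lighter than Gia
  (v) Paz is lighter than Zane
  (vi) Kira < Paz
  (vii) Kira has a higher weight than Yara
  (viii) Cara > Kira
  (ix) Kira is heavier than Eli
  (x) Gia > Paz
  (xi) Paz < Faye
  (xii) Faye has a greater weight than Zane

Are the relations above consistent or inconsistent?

inconsistent

Chaining the given relations yields Cara < Eli < Kira, so Cara < Kira. But one relation states Kira < Cara. These cannot both hold.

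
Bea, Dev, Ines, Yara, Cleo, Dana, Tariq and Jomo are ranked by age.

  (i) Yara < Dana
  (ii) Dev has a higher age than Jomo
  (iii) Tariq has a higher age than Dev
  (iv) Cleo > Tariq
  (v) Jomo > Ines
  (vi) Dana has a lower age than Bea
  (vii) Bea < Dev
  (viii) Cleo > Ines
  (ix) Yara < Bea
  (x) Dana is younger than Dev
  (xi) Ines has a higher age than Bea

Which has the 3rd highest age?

Piecing the relations together gives one ordering: Yara < Dana < Bea < Ines < Jomo < Dev < Tariq < Cleo.
The 3rd largest is Dev.

Dev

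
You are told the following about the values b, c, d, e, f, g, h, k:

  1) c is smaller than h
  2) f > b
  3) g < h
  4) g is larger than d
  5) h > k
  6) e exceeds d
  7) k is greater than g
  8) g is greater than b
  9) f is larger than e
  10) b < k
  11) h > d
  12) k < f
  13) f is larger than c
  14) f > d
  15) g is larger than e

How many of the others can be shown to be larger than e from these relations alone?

From e the given relations immediately reach g, f.
From those, k, h — 4 in total.
No other element is forced above e by the given relations, so the count is 4.

4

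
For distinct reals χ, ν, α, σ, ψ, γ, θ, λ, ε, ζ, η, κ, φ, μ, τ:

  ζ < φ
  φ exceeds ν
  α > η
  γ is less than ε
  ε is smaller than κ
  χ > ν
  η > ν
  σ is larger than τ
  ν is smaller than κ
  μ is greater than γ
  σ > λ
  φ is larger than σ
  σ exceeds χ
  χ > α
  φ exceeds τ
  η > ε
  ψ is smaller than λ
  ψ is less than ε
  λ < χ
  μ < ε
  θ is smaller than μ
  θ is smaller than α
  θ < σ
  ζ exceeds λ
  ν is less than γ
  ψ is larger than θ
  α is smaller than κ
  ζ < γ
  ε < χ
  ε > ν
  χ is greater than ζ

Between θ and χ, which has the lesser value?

θ

Chaining the given relations: θ < ψ < λ < ζ < γ < μ < ε < η < α < χ.
So θ < χ; θ is the smaller of the two.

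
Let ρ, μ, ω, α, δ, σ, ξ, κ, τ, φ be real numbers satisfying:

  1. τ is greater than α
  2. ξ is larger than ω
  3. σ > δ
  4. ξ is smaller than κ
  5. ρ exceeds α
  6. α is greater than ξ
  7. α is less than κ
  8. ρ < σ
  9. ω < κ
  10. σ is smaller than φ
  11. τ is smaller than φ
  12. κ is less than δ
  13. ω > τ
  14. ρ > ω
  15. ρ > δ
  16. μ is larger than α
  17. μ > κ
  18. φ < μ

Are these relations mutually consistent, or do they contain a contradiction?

inconsistent

Chaining the given relations yields τ < ω < ξ < α, so τ < α. But one relation states α < τ. These cannot both hold.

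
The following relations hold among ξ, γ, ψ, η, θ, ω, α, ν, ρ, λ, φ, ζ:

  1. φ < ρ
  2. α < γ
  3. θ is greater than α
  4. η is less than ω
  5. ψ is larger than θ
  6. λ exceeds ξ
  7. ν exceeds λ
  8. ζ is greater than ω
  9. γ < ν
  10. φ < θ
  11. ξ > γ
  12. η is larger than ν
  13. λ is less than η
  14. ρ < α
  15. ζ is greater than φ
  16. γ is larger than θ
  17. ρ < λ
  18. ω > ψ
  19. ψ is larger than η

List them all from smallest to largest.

φ < ρ < α < θ < γ < ξ < λ < ν < η < ψ < ω < ζ

Nothing is placed below φ, so it is least; from there φ < ρ; ρ < α; α < θ; θ < γ; γ < ξ; ξ < λ; λ < ν; ν < η; η < ψ; ψ < ω; ω < ζ, each given directly.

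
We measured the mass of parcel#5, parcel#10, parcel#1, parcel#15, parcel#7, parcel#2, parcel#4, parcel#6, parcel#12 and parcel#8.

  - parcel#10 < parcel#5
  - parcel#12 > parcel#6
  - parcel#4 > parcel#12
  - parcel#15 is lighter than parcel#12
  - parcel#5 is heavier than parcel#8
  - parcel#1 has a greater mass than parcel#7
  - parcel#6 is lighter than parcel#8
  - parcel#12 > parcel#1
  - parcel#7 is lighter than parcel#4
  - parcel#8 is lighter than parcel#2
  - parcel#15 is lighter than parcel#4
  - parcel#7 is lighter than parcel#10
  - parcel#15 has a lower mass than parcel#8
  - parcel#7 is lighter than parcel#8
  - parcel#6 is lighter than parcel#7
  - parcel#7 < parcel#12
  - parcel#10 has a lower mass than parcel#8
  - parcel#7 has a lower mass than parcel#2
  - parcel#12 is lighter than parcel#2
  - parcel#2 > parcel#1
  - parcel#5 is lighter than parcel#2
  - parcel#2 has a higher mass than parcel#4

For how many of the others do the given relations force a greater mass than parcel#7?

Directly above parcel#7: parcel#1, parcel#10, parcel#8, parcel#12, parcel#4, parcel#2.
One step further: parcel#5 (7 so far).
Nothing else is reachable above parcel#7; 7 in all.

7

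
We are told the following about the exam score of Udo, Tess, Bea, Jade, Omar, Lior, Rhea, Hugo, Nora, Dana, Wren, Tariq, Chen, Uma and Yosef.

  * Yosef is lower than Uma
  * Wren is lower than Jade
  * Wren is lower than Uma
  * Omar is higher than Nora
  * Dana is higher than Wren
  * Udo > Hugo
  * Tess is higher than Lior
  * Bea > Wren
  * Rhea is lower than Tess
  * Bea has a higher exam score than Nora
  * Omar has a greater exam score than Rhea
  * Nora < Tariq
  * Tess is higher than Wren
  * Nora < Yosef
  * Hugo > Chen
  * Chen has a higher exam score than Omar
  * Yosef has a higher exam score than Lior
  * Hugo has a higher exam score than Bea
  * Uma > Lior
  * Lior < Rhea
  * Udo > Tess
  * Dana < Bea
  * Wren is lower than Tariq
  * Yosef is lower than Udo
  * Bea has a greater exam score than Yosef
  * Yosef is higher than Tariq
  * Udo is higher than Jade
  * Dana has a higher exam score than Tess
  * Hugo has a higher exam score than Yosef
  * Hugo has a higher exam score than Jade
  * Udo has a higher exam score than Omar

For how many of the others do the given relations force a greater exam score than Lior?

Directly above Lior: Rhea, Tess, Yosef, Uma.
One step further: Omar, Dana, Bea, Hugo, Udo (9 so far).
One step further: Chen (10 so far).
Nothing else is reachable above Lior; 10 in all.

10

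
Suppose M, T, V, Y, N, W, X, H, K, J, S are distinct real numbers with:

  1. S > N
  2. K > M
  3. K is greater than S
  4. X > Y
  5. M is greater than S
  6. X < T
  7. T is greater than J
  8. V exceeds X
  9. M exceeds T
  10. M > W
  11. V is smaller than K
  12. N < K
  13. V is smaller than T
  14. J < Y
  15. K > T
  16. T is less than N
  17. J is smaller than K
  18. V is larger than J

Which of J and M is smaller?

J < Y and Y < X give J < X.
With X < V: J < Y < X < V.
With V < T: J < Y < X < V < T.
With T < N: J < Y < X < V < T < N.
With N < S: J < Y < X < V < T < N < S.
With S < M: J < Y < X < V < T < N < S < M.
So J < M; J is the smaller of the two.

J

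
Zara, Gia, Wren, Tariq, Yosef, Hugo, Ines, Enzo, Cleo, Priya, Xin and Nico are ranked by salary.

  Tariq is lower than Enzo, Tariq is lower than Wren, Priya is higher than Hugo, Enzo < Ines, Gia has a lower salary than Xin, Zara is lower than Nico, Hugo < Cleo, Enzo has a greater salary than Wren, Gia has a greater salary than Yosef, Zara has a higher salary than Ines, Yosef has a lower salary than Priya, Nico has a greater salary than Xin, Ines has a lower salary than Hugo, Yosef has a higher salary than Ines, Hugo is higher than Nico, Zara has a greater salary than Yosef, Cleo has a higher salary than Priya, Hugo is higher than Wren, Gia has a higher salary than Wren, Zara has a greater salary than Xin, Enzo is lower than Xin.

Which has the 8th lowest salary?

Zara

The consecutive relations fix a unique order: Tariq < Wren < Enzo < Ines < Yosef < Gia < Xin < Zara < Nico < Hugo < Priya < Cleo.
Counting 8 from the smallest end gives Zara.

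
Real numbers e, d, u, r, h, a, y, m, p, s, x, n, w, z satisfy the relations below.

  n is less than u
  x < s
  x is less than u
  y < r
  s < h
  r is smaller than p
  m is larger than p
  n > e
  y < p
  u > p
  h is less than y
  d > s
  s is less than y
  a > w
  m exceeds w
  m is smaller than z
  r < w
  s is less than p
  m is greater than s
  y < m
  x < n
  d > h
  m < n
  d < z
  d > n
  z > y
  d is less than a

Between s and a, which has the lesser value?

Link the given pairs in sequence: s < y; y < r; r < w; w < m; m < n; n < d; d < a.
Together: s < y < r < w < m < n < d < a.
So s < a; s is the smaller of the two.

s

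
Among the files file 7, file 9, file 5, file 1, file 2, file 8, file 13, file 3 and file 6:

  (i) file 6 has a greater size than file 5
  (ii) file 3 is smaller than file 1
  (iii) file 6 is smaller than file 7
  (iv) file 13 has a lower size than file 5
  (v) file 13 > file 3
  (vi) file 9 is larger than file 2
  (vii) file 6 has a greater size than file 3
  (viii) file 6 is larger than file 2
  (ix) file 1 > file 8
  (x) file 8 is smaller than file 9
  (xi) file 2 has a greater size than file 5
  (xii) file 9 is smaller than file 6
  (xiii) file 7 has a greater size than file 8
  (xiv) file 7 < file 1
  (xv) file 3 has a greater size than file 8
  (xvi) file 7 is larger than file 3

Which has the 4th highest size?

Chaining the given pairs: file 8 < file 3 < file 13 < file 5 < file 2 < file 9 < file 6 < file 7 < file 1.
The 4th largest is file 9.

file 9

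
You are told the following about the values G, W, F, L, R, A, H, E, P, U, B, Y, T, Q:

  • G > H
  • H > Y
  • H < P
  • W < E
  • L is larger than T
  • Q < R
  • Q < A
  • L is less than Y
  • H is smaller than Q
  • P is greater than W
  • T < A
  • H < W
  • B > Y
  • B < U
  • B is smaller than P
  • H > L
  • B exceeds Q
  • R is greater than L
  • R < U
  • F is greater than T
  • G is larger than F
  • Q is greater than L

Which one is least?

L is not least since T < L; Y is not least since L < Y; H is not least since L < H; Q is not least since H < Q; W is not least since H < W; F is not least since T < F; B is not least since Y < B; R is not least since Q < R; A is not least since Q < A; P is not least since H < P; U is not least since R < U; E is not least since W < E; G is not least since H < G.
Only T has nothing below it, so T is the least.

T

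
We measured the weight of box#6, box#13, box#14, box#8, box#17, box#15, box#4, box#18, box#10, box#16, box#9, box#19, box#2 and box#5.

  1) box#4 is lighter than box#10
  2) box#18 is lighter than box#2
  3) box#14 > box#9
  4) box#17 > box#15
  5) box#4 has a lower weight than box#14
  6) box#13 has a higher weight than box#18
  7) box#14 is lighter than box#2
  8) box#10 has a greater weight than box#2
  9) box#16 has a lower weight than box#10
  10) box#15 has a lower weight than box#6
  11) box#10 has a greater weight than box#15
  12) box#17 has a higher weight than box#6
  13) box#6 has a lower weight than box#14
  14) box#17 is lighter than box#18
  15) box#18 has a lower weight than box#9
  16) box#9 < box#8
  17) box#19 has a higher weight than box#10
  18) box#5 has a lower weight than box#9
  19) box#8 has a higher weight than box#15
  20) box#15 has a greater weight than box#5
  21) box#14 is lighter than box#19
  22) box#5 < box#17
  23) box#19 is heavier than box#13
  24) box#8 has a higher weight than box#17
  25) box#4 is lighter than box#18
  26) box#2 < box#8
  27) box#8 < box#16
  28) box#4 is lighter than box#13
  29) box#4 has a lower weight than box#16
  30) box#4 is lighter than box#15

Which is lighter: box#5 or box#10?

box#5

Link the given pairs in sequence: box#5 < box#15; box#15 < box#6; box#6 < box#17; box#17 < box#18; box#18 < box#9; box#9 < box#14; box#14 < box#2; box#2 < box#8; box#8 < box#16; box#16 < box#10.
Chaining these gives box#5 < box#15 < box#6 < box#17 < box#18 < box#9 < box#14 < box#2 < box#8 < box#16 < box#10.
So box#5 < box#10; box#5 is the lighter of the two.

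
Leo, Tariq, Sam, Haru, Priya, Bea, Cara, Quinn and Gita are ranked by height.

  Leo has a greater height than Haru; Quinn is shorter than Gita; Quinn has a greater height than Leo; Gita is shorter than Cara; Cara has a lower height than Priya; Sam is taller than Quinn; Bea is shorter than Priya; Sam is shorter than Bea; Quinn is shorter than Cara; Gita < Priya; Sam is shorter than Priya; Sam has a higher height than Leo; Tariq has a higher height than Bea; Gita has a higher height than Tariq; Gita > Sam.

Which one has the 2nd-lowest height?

Leo

Piecing the relations together gives one ordering: Haru < Leo < Quinn < Sam < Bea < Tariq < Gita < Cara < Priya.
Counting 2 from the smallest end gives Leo.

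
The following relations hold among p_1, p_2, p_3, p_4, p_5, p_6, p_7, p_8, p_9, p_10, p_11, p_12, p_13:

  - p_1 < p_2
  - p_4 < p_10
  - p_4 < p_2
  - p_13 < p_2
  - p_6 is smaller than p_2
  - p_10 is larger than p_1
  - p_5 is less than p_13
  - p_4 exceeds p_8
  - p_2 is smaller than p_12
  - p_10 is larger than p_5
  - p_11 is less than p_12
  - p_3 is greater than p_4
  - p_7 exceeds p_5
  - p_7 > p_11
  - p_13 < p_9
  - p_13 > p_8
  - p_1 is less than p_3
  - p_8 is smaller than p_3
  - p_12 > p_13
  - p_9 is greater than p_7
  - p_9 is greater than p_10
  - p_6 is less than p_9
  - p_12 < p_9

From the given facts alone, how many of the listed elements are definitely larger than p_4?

5

Directly above p_4: p_2, p_10, p_3.
One step further: p_12, p_9 (5 so far).
No other element is forced above p_4 by the given relations, so the count is 5.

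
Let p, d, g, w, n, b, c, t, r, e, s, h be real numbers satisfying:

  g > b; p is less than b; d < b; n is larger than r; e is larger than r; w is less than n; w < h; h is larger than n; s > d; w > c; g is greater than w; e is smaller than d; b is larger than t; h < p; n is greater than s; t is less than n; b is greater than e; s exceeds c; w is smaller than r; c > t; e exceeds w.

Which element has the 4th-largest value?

h

Piecing the relations together gives one ordering: t < c < w < r < e < d < s < n < h < p < b < g.
The 4th largest is h.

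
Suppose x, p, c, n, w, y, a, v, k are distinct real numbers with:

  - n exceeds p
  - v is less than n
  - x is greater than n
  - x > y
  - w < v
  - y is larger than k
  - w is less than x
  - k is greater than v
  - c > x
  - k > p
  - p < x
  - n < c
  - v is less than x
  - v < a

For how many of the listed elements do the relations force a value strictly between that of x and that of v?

The relations place v below x. An element lies strictly between them when it is forced above v and also forced below x.
Above v: {k, a, y, n, c}. Below x: {w, p, k, y, n}.
Intersection: {k, y, n} — 3.

3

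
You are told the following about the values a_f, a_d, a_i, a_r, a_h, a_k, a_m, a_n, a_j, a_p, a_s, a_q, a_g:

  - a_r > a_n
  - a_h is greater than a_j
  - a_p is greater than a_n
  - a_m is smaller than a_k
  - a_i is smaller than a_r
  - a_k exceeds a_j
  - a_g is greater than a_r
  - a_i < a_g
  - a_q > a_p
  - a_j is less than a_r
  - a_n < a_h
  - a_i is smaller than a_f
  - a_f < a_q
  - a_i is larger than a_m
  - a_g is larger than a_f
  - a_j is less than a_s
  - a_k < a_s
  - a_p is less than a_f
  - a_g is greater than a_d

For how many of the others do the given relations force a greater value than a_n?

Directly above a_n: a_h, a_p, a_r.
One step further: a_f, a_q, a_g (6 so far).
Nothing else is reachable above a_n; 6 in all.

6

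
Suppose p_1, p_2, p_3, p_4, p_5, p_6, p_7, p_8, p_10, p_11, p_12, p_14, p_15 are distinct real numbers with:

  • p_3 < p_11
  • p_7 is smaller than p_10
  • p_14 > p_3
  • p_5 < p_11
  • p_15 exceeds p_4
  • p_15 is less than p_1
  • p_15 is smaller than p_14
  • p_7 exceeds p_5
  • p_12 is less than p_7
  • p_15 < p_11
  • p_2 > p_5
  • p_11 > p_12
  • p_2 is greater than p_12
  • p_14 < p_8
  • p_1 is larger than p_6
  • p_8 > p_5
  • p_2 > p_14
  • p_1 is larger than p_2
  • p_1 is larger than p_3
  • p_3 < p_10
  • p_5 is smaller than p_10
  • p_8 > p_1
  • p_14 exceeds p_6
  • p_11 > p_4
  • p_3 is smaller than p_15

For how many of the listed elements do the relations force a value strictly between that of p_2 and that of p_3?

The relations place p_3 below p_2. An element lies strictly between them when it is forced above p_3 and also forced below p_2.
Above p_3: {p_10, p_15, p_11, p_14, p_1, p_8}. Below p_2: {p_5, p_4, p_12, p_15, p_6, p_14}.
Intersection: {p_15, p_14} — 2.

2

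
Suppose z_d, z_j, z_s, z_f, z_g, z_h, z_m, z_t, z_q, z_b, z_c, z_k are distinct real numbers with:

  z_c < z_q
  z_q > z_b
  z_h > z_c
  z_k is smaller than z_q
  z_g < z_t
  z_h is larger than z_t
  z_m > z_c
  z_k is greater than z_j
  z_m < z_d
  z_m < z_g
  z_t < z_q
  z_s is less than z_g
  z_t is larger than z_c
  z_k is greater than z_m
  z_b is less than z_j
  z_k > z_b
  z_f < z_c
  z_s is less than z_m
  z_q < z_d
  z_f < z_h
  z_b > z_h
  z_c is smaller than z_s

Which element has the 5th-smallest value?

z_g

Chaining the given pairs: z_f < z_c < z_s < z_m < z_g < z_t < z_h < z_b < z_j < z_k < z_q < z_d.
The 5th smallest is z_g.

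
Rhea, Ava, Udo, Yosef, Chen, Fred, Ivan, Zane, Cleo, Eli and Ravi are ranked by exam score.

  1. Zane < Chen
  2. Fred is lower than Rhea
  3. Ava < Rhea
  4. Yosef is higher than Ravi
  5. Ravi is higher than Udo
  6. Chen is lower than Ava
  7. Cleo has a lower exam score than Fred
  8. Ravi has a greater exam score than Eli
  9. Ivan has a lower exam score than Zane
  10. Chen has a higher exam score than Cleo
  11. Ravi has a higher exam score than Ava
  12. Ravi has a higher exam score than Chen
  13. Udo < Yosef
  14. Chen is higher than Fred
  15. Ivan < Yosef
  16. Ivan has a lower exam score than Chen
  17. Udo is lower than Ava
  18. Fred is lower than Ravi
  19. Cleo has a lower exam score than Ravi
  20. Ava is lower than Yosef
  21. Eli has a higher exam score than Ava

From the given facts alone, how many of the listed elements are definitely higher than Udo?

The elements the relations force above Udo are Ava, Rhea, Eli, Ravi, Yosef — no chain reaches any other.
That is 5.

5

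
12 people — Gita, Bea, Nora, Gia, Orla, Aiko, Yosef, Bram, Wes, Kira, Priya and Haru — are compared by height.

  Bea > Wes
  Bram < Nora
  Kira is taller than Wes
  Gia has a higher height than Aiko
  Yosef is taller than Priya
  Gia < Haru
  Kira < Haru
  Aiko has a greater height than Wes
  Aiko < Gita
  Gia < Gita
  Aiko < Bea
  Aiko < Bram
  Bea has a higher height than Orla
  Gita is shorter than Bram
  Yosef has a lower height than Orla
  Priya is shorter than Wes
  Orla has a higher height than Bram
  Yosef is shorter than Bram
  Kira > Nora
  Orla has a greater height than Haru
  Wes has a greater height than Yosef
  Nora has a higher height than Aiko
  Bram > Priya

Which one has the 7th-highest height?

Piecing the relations together gives one ordering: Priya < Yosef < Wes < Aiko < Gia < Gita < Bram < Nora < Kira < Haru < Orla < Bea.
Counting 7 from the largest end gives Gita.

Gita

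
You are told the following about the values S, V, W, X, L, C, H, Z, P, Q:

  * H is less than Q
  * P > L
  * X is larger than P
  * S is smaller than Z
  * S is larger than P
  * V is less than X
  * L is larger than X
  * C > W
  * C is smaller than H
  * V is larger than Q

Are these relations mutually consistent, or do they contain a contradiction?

inconsistent

Chaining the given relations yields X < L < P, so X < P. But one relation states P < X. These cannot both hold.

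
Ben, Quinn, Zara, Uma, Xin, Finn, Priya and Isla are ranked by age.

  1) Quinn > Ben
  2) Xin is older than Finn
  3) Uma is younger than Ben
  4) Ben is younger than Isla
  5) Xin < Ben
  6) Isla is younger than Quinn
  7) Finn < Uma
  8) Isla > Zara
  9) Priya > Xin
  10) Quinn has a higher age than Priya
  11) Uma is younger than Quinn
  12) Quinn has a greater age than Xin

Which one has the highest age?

Finn is not greatest since Finn < Xin; Xin is not greatest since Xin < Priya; Priya is not greatest since Priya < Quinn; Uma is not greatest since Uma < Quinn; Zara is not greatest since Zara < Isla; Ben is not greatest since Ben < Quinn; Isla is not greatest since Isla < Quinn.
Only Quinn has nothing above it, so Quinn is the highest age.

Quinn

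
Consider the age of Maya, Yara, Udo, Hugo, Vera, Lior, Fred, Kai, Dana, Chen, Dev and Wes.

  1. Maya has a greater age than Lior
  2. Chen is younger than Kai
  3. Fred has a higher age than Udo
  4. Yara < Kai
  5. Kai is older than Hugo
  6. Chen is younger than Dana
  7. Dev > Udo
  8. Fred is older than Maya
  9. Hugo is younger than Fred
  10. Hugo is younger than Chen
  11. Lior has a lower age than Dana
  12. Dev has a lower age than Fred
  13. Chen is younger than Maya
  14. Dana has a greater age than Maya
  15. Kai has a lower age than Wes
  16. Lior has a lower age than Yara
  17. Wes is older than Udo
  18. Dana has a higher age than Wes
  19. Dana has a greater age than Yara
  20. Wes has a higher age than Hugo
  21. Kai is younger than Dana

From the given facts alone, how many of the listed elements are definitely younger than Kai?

From Kai the given relations immediately reach Hugo, Chen, Yara.
From those, Lior — 4 in total.
Nothing else is reachable below Kai; 4 in all.

4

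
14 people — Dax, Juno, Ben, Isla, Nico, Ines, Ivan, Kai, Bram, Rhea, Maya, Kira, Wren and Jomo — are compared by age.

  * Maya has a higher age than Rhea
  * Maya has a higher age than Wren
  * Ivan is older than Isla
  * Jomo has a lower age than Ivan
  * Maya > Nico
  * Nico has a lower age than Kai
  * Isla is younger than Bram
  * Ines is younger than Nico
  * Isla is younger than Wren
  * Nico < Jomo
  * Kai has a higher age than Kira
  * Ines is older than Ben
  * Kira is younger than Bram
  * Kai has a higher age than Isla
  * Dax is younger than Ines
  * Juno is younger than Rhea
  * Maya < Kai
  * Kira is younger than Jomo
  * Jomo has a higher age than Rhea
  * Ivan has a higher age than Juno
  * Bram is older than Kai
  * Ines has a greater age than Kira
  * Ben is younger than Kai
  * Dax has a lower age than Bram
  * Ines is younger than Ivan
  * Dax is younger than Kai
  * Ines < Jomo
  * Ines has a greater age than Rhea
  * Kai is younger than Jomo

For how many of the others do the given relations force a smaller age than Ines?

5

Directly below Ines: Kira, Dax, Ben, Rhea.
One step further: Juno (5 so far).
Nothing else is reachable below Ines; 5 in all.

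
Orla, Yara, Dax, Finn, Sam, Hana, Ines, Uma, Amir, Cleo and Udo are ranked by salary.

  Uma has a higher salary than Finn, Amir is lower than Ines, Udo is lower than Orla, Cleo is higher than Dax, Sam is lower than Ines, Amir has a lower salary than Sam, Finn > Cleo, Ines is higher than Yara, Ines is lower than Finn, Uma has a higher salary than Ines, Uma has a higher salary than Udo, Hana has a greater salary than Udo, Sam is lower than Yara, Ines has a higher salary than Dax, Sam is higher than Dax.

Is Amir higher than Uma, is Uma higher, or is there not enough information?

Uma

Link the given pairs in sequence: Amir < Sam; Sam < Yara; Yara < Ines; Ines < Finn; Finn < Uma.
Chaining these gives Amir < Sam < Yara < Ines < Finn < Uma.
So Uma is higher.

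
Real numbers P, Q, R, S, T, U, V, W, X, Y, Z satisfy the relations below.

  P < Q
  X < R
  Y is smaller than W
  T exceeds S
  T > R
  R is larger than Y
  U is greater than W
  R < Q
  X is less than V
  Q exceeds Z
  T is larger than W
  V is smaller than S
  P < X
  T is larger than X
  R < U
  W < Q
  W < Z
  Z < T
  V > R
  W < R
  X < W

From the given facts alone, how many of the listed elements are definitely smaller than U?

The elements the relations force below U are Y, P, X, W, R — no chain reaches any other.
That is 5.

5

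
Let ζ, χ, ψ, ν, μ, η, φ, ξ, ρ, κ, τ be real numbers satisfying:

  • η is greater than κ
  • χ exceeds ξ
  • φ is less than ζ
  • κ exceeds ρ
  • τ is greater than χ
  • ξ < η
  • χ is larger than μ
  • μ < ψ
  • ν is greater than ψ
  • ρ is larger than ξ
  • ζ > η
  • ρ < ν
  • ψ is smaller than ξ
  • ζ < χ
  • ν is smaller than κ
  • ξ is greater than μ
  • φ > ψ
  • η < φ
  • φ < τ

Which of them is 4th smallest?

ρ

The consecutive relations fix a unique order: μ < ψ < ξ < ρ < ν < κ < η < φ < ζ < χ < τ.
Counting 4 from the smallest end gives ρ.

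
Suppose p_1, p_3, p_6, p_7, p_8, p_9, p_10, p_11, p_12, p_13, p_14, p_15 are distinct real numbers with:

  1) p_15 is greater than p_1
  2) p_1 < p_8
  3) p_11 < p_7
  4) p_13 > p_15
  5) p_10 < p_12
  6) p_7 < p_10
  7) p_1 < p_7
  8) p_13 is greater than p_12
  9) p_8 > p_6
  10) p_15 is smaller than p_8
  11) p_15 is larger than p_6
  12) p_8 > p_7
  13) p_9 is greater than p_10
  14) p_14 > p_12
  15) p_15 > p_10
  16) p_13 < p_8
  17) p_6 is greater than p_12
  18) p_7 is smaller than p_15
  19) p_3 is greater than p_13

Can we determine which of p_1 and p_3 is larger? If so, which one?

p_3

Link the given pairs in sequence: p_1 < p_7; p_7 < p_10; p_10 < p_12; p_12 < p_6; p_6 < p_15; p_15 < p_13; p_13 < p_3.
Together: p_1 < p_7 < p_10 < p_12 < p_6 < p_15 < p_13 < p_3.
So p_3 is larger.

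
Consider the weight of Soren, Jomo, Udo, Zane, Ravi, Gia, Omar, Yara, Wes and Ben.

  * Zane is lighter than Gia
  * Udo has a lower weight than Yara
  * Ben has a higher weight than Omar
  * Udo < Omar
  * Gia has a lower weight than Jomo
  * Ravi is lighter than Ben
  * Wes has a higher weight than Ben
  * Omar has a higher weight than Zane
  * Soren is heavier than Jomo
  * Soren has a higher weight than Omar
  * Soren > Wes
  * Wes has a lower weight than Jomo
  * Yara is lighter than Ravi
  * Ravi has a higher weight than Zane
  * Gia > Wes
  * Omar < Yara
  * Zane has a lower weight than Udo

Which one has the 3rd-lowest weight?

Omar

The consecutive relations fix a unique order: Zane < Udo < Omar < Yara < Ravi < Ben < Wes < Gia < Jomo < Soren.
The 3rd smallest is Omar.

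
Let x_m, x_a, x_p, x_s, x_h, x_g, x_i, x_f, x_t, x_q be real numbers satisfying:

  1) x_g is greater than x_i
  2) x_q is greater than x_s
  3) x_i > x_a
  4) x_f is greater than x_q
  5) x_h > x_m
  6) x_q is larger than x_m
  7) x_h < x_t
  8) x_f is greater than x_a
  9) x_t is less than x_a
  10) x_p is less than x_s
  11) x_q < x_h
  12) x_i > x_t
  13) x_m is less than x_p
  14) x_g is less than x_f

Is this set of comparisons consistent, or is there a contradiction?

Every relation is compatible with x_m < x_p < x_s < x_q < x_h < x_t < x_a < x_i < x_g < x_f; the set is consistent.

consistent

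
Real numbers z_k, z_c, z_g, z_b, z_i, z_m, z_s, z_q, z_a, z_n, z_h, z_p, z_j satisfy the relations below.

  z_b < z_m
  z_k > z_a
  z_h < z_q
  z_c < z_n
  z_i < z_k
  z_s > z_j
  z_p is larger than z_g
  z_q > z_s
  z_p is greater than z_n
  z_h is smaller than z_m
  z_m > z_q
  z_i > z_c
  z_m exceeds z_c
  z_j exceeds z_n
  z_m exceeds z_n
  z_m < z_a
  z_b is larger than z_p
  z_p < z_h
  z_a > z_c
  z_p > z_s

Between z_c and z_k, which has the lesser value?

z_c

Chaining the given relations: z_c < z_n < z_j < z_s < z_p < z_h < z_q < z_m < z_a < z_k.
So z_c < z_k; z_c is the smaller of the two.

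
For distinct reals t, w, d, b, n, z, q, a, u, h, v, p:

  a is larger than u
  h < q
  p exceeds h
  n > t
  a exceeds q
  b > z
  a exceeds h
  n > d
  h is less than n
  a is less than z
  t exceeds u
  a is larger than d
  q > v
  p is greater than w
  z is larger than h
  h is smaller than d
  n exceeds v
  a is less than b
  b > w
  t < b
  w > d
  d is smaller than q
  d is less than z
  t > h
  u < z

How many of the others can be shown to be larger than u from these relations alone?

The elements the relations force above u are t, a, n, z, b — no chain reaches any other.
That is 5.

5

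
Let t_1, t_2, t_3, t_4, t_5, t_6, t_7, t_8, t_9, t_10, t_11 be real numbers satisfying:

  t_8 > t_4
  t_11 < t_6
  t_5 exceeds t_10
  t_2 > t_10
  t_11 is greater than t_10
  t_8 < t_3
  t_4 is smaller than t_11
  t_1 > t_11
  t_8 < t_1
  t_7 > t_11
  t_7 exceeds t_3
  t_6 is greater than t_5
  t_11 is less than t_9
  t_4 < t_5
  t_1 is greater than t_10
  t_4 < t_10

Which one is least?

t_10 is not least since t_4 < t_10; t_5 is not least since t_10 < t_5; t_8 is not least since t_4 < t_8; t_11 is not least since t_4 < t_11; t_2 is not least since t_10 < t_2; t_9 is not least since t_11 < t_9; t_1 is not least since t_8 < t_1; t_3 is not least since t_8 < t_3; t_6 is not least since t_11 < t_6; t_7 is not least since t_11 < t_7.
Only t_4 has nothing below it, so t_4 is the least.

t_4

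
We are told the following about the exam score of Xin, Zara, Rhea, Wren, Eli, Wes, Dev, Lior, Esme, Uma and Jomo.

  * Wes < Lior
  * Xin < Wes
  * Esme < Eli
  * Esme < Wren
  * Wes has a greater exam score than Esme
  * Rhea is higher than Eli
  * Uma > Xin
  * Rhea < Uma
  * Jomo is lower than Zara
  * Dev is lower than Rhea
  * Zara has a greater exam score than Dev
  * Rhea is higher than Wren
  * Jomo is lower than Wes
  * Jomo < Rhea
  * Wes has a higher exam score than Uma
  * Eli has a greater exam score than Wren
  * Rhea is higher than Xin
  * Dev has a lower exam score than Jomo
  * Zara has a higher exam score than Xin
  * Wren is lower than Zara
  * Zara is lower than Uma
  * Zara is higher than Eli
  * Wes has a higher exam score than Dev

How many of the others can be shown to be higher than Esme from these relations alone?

The elements the relations force above Esme are Wren, Eli, Zara, Rhea, Uma, Wes, Lior — no chain reaches any other.
That is 7.

7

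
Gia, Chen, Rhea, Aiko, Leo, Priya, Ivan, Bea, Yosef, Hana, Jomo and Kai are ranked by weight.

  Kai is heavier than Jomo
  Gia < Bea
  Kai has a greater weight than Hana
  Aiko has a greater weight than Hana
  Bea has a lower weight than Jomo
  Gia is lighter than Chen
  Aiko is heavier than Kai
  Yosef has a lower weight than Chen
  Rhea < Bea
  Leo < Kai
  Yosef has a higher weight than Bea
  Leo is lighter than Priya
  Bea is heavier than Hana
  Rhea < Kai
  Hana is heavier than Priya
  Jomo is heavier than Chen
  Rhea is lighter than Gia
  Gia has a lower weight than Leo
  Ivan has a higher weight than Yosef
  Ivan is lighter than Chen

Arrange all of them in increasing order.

Each adjacent pair is fixed by a given relation: Rhea < Gia; Gia < Leo; Leo < Priya; Priya < Hana; Hana < Bea; Bea < Yosef; Yosef < Ivan; Ivan < Chen; Chen < Jomo; Jomo < Kai; Kai < Aiko. Chaining them end to end gives the full order.

Rhea < Gia < Leo < Priya < Hana < Bea < Yosef < Ivan < Chen < Jomo < Kai < Aiko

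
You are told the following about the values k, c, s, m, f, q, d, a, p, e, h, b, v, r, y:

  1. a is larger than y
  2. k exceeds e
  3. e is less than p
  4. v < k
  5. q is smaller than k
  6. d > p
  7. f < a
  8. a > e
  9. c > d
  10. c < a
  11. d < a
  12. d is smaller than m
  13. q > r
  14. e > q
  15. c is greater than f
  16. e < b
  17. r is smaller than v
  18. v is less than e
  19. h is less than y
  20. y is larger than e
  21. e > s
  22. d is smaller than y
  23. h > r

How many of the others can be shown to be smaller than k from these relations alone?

Directly below k: v, q, e.
One step further: r, s (5 so far).
Nothing else is reachable below k; 5 in all.

5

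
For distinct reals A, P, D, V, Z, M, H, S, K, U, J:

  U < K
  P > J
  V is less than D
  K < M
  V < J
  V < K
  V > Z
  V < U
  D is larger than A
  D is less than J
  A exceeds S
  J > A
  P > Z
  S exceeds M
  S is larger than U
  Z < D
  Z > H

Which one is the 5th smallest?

K

Chaining the given pairs: H < Z < V < U < K < M < S < A < D < J < P.
The 5th smallest is K.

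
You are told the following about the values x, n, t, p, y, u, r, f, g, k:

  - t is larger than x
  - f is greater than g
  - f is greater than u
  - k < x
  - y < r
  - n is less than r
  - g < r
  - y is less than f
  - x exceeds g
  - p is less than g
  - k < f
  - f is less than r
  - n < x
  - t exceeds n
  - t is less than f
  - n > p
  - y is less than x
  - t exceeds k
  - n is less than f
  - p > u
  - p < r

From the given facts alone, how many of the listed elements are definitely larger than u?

7

Directly above u: p, f.
One step further: n, g, r (5 so far).
One step further: x, t (7 so far).
No other element is forced above u by the given relations, so the count is 7.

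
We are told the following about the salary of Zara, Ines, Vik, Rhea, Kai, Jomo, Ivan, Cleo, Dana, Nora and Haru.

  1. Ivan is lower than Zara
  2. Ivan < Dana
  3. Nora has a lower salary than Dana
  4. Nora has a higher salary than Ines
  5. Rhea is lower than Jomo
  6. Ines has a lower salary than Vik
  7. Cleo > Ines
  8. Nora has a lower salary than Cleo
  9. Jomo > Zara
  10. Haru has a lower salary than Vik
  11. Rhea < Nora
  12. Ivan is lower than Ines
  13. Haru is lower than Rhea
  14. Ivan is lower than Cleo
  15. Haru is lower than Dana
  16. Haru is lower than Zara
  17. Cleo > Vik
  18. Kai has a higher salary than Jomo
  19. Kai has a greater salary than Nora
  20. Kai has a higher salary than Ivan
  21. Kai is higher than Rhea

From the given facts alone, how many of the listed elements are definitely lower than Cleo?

6

The elements the relations force below Cleo are Ivan, Haru, Ines, Rhea, Nora, Vik — no chain reaches any other.
That is 6.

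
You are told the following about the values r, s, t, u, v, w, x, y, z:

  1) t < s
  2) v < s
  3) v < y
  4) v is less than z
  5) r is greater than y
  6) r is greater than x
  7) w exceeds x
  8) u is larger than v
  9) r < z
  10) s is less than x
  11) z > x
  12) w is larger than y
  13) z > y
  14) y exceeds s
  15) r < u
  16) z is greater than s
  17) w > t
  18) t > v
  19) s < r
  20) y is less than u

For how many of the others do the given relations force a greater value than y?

4

The elements the relations force above y are r, z, u, w — no chain reaches any other.
That is 4.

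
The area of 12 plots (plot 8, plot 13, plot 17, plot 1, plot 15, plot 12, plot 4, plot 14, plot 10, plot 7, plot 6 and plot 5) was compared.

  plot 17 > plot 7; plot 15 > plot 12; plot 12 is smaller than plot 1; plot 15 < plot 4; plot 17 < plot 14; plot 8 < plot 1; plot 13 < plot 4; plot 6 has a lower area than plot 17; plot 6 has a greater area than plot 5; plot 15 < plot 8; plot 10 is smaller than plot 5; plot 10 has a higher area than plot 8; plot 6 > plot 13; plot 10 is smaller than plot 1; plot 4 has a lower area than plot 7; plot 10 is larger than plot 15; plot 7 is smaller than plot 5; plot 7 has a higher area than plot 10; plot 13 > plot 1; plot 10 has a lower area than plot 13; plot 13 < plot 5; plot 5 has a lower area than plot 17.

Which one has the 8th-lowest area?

Piecing the relations together gives one ordering: plot 12 < plot 15 < plot 8 < plot 10 < plot 1 < plot 13 < plot 4 < plot 7 < plot 5 < plot 6 < plot 17 < plot 14.
Counting 8 from the smallest end gives plot 7.

plot 7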